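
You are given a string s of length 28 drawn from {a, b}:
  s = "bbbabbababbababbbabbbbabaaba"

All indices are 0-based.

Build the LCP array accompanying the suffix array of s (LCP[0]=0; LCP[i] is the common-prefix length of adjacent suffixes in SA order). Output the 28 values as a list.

rank | idx | suffix
   0 |  27 | a
   1 |  24 | aaba
   2 |  25 | aba
   3 |  22 | abaaba
   4 |   6 | ababbababbbabbbbabaaba
   5 |  11 | ababbbabbbbabaaba
   6 |   3 | abbababbababbbabbbbabaaba
   7 |   8 | abbababbbabbbbabaaba
   8 |  13 | abbbabbbbabaaba
   9 |  17 | abbbbabaaba
  10 |  26 | ba
  11 |  23 | baaba
  12 |  21 | babaaba
  13 |   5 | bababbababbbabbbbabaaba
  14 |  10 | bababbbabbbbabaaba
  15 |   2 | babbababbababbbabbbbabaaba
  16 |   7 | babbababbbabbbbabaaba
  17 |  12 | babbbabbbbabaaba
  18 |  16 | babbbbabaaba
  19 |  20 | bbabaaba
  20 |   4 | bbababbababbbabbbbabaaba
  21 |   9 | bbababbbabbbbabaaba
  22 |   1 | bbabbababbababbbabbbbabaaba
  23 |  15 | bbabbbbabaaba
  24 |  19 | bbbabaaba
  25 |   0 | bbbabbababbababbbabbbbabaaba
  26 |  14 | bbbabbbbabaaba
  27 |  18 | bbbbabaaba

SA = [27, 24, 25, 22, 6, 11, 3, 8, 13, 17, 26, 23, 21, 5, 10, 2, 7, 12, 16, 20, 4, 9, 1, 15, 19, 0, 14, 18]
[i] adj suffixes → lcp
  [1] 27/24 → 1 ('a')
  [2] 24/25 → 1 ('a')
  [3] 25/22 → 3 ('aba')
  [4] 22/6 → 3 ('aba')
  [5] 6/11 → 5 ('ababb')
  [6] 11/3 → 2 ('ab')
  [7] 3/8 → 8 ('abbababb')
  [8] 8/13 → 3 ('abb')
  [9] 13/17 → 4 ('abbb')
  [10] 17/26 → 0 ('')
  [11] 26/23 → 2 ('ba')
  [12] 23/21 → 2 ('ba')
  [13] 21/5 → 4 ('baba')
  [14] 5/10 → 6 ('bababb')
  [15] 10/2 → 3 ('bab')
  [16] 2/7 → 9 ('babbababb')
  [17] 7/12 → 4 ('babb')
  [18] 12/16 → 5 ('babbb')
  [19] 16/20 → 1 ('b')
  [20] 20/4 → 5 ('bbaba')
  [21] 4/9 → 7 ('bbababb')
  [22] 9/1 → 4 ('bbab')
  [23] 1/15 → 5 ('bbabb')
  [24] 15/19 → 2 ('bb')
  [25] 19/0 → 5 ('bbbab')
  [26] 0/14 → 6 ('bbbabb')
  [27] 14/18 → 3 ('bbb')

[0, 1, 1, 3, 3, 5, 2, 8, 3, 4, 0, 2, 2, 4, 6, 3, 9, 4, 5, 1, 5, 7, 4, 5, 2, 5, 6, 3]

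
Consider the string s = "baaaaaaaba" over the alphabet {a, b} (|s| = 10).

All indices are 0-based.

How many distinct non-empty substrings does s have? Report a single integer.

31

rank | idx | suffix
   0 |   9 | a
   1 |   1 | aaaaaaaba
   2 |   2 | aaaaaaba
   3 |   3 | aaaaaba
   4 |   4 | aaaaba
   5 |   5 | aaaba
   6 |   6 | aaba
   7 |   7 | aba
   8 |   8 | ba
   9 |   0 | baaaaaaaba

SA = [9, 1, 2, 3, 4, 5, 6, 7, 8, 0]
rank  pair      lcp
   1  s[9:],s[1:]  1  'a'
   2  s[1:],s[2:]  6  'aaaaaa'
   3  s[2:],s[3:]  5  'aaaaa'
   4  s[3:],s[4:]  4  'aaaa'
   5  s[4:],s[5:]  3  'aaa'
   6  s[5:],s[6:]  2  'aa'
   7  s[6:],s[7:]  1  'a'
   8  s[7:],s[8:]  0  ''
   9  s[8:],s[0:]  2  'ba'

n(n+1)/2 = 10·11/2 = 55
Σ LCP = 0 + 1 + 6 + 5 + 4 + 3 + 2 + 1 + 0 + 2 = 24
distinct = 55 − 24 = 31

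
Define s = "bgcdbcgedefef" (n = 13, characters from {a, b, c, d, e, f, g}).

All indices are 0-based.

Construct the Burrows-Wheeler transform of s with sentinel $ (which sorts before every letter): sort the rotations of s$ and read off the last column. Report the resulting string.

rank  rotation        last
    0  $bgcdbcgedefef  f
    1  bcgedefef$bgcd  d
    2  bgcdbcgedefef$  $
    3  cdbcgedefef$bg  g
    4  cgedefef$bgcdb  b
    5  dbcgedefef$bgc  c
    6  defef$bgcdbcge  e
    7  edefef$bgcdbcg  g
    8  ef$bgcdbcgedef  f
    9  efef$bgcdbcged  d
   10  f$bgcdbcgedefe  e
   11  fef$bgcdbcgede  e
   12  gcdbcgedefef$b  b
   13  gedefef$bgcdbc  c

fd$gbcegfdeebc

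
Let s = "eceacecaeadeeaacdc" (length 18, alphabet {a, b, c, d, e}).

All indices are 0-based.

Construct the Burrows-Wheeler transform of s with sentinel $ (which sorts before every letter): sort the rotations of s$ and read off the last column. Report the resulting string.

rank  rotation             last
    0  $eceacecaeadeeaacdc  c
    1  aacdc$eceacecaeadee  e
    2  acdc$eceacecaeadeea  a
    3  acecaeadeeaacdc$ece  e
    4  adeeaacdc$eceacecae  e
    5  aeadeeaacdc$eceacec  c
    6  c$eceacecaeadeeaacd  d
    7  caeadeeaacdc$eceace  e
    8  cdc$eceacecaeadeeaa  a
    9  ceacecaeadeeaacdc$e  e
   10  cecaeadeeaacdc$ecea  a
   11  dc$eceacecaeadeeaac  c
   12  deeaacdc$eceacecaea  a
   13  eaacdc$eceacecaeade  e
   14  eacecaeadeeaacdc$ec  c
   15  eadeeaacdc$eceaceca  a
   16  ecaeadeeaacdc$eceac  c
   17  eceacecaeadeeaacdc$  $
   18  eeaacdc$eceacecaead  d

ceaeecdeaeacaecac$d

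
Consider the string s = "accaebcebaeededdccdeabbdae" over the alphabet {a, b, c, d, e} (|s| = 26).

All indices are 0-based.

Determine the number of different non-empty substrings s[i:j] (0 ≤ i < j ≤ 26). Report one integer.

324

rank→(start, suffix):
  0 → (20, 'abbdae')
  1 → (0, 'accaebcebaeededdccdeabbdae')
  2 → (24, 'ae')
  3 → (3, 'aebcebaeededdccdeabbdae')
  4 → (9, 'aeededdccdeabbdae')
  5 → (8, 'baeededdccdeabbdae')
  6 → (21, 'bbdae')
  7 → (5, 'bcebaeededdccdeabbdae')
  8 → (22, 'bdae')
  9 → (2, 'caebcebaeededdccdeabbdae')
  10 → (1, 'ccaebcebaeededdccdeabbdae')
  11 → (16, 'ccdeabbdae')
  12 → (17, 'cdeabbdae')
  13 → (6, 'cebaeededdccdeabbdae')
  14 → (23, 'dae')
  15 → (15, 'dccdeabbdae')
  16 → (14, 'ddccdeabbdae')
  17 → (18, 'deabbdae')
  18 → (12, 'deddccdeabbdae')
  19 → (25, 'e')
  20 → (19, 'eabbdae')
  21 → (7, 'ebaeededdccdeabbdae')
  22 → (4, 'ebcebaeededdccdeabbdae')
  23 → (13, 'eddccdeabbdae')
  24 → (11, 'ededdccdeabbdae')
  25 → (10, 'eededdccdeabbdae')

SA = [20, 0, 24, 3, 9, 8, 21, 5, 22, 2, 1, 16, 17, 6, 23, 15, 14, 18, 12, 25, 19, 7, 4, 13, 11, 10]
i: (SA[i-1],SA[i]) lcp shared
  1: (20,0) 1 'a'
  2: (0,24) 1 'a'
  3: (24,3) 2 'ae'
  4: (3,9) 2 'ae'
  5: (9,8) 0 ''
  6: (8,21) 1 'b'
  7: (21,5) 1 'b'
  8: (5,22) 1 'b'
  9: (22,2) 0 ''
  10: (2,1) 1 'c'
  11: (1,16) 2 'cc'
  12: (16,17) 1 'c'
  13: (17,6) 1 'c'
  14: (6,23) 0 ''
  15: (23,15) 1 'd'
  16: (15,14) 1 'd'
  17: (14,18) 1 'd'
  18: (18,12) 2 'de'
  19: (12,25) 0 ''
  20: (25,19) 1 'e'
  21: (19,7) 1 'e'
  22: (7,4) 2 'eb'
  23: (4,13) 1 'e'
  24: (13,11) 2 'ed'
  25: (11,10) 1 'e'

n(n+1)/2 = 26·27/2 = 351
Σ LCP = 0 + 1 + 1 + 2 + 2 + 0 + 1 + 1 + 1 + 0 + 1 + 2 + 1 + 1 + 0 + 1 + 1 + 1 + 2 + 0 + 1 + 1 + 2 + 1 + 2 + 1 = 27
distinct = 351 − 27 = 324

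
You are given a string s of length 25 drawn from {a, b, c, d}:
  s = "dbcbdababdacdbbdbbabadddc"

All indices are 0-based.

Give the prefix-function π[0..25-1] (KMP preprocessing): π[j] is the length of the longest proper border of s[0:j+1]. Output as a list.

[0, 0, 0, 0, 1, 0, 0, 0, 0, 1, 0, 0, 1, 2, 0, 1, 2, 0, 0, 0, 0, 1, 1, 1, 0]

π[0] = 0
j=1 s[j]='b': π[1]=0 (border '')
j=2 s[j]='c': π[2]=0 (border '')
j=3 s[j]='b': π[3]=0 (border '')
j=4 s[j]='d': π[4]=1 (border 'd')
j=5 s[j]='a': k: 1→0; π[5]=0 (border '')
j=6 s[j]='b': π[6]=0 (border '')
j=7 s[j]='a': π[7]=0 (border '')
j=8 s[j]='b': π[8]=0 (border '')
j=9 s[j]='d': π[9]=1 (border 'd')
j=10 s[j]='a': k: 1→0; π[10]=0 (border '')
j=11 s[j]='c': π[11]=0 (border '')
j=12 s[j]='d': π[12]=1 (border 'd')
j=13 s[j]='b': π[13]=2 (border 'db')
j=14 s[j]='b': k: 2→0; π[14]=0 (border '')
j=15 s[j]='d': π[15]=1 (border 'd')
j=16 s[j]='b': π[16]=2 (border 'db')
j=17 s[j]='b': k: 2→0; π[17]=0 (border '')
j=18 s[j]='a': π[18]=0 (border '')
j=19 s[j]='b': π[19]=0 (border '')
j=20 s[j]='a': π[20]=0 (border '')
j=21 s[j]='d': π[21]=1 (border 'd')
j=22 s[j]='d': k: 1→0; π[22]=1 (border 'd')
j=23 s[j]='d': k: 1→0; π[23]=1 (border 'd')
j=24 s[j]='c': k: 1→0; π[24]=0 (border '')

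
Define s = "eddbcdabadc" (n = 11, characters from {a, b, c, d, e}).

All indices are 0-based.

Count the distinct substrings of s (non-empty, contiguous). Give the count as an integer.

60

sorted suffixes:
  #0 SA[0]=6  'abadc'
  #1 SA[1]=8  'adc'
  #2 SA[2]=7  'badc'
  #3 SA[3]=3  'bcdabadc'
  #4 SA[4]=10  'c'
  #5 SA[5]=4  'cdabadc'
  #6 SA[6]=5  'dabadc'
  #7 SA[7]=2  'dbcdabadc'
  #8 SA[8]=9  'dc'
  #9 SA[9]=1  'ddbcdabadc'
  #10 SA[10]=0  'eddbcdabadc'

SA = [6, 8, 7, 3, 10, 4, 5, 2, 9, 1, 0]
[i] adj suffixes → lcp
  [1] 6/8 → 1 ('a')
  [2] 8/7 → 0 ('')
  [3] 7/3 → 1 ('b')
  [4] 3/10 → 0 ('')
  [5] 10/4 → 1 ('c')
  [6] 4/5 → 0 ('')
  [7] 5/2 → 1 ('d')
  [8] 2/9 → 1 ('d')
  [9] 9/1 → 1 ('d')
  [10] 1/0 → 0 ('')

n(n+1)/2 = 11·12/2 = 66
Σ LCP = 0 + 1 + 0 + 1 + 0 + 1 + 0 + 1 + 1 + 1 + 0 = 6
distinct = 66 − 6 = 60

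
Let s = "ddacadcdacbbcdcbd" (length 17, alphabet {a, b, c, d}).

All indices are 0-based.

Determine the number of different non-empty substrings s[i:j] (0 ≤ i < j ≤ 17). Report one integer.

134

rank→(start, suffix):
  0 → (2, 'acadcdacbbcdcbd')
  1 → (8, 'acbbcdcbd')
  2 → (4, 'adcdacbbcdcbd')
  3 → (10, 'bbcdcbd')
  4 → (11, 'bcdcbd')
  5 → (15, 'bd')
  6 → (3, 'cadcdacbbcdcbd')
  7 → (9, 'cbbcdcbd')
  8 → (14, 'cbd')
  9 → (6, 'cdacbbcdcbd')
  10 → (12, 'cdcbd')
  11 → (16, 'd')
  12 → (1, 'dacadcdacbbcdcbd')
  13 → (7, 'dacbbcdcbd')
  14 → (13, 'dcbd')
  15 → (5, 'dcdacbbcdcbd')
  16 → (0, 'ddacadcdacbbcdcbd')

SA = [2, 8, 4, 10, 11, 15, 3, 9, 14, 6, 12, 16, 1, 7, 13, 5, 0]
[i] adj suffixes → lcp
  [1] 2/8 → 2 ('ac')
  [2] 8/4 → 1 ('a')
  [3] 4/10 → 0 ('')
  [4] 10/11 → 1 ('b')
  [5] 11/15 → 1 ('b')
  [6] 15/3 → 0 ('')
  [7] 3/9 → 1 ('c')
  [8] 9/14 → 2 ('cb')
  [9] 14/6 → 1 ('c')
  [10] 6/12 → 2 ('cd')
  [11] 12/16 → 0 ('')
  [12] 16/1 → 1 ('d')
  [13] 1/7 → 3 ('dac')
  [14] 7/13 → 1 ('d')
  [15] 13/5 → 2 ('dc')
  [16] 5/0 → 1 ('d')

n(n+1)/2 = 17·18/2 = 153
Σ LCP = 0 + 2 + 1 + 0 + 1 + 1 + 0 + 1 + 2 + 1 + 2 + 0 + 1 + 3 + 1 + 2 + 1 = 19
distinct = 153 − 19 = 134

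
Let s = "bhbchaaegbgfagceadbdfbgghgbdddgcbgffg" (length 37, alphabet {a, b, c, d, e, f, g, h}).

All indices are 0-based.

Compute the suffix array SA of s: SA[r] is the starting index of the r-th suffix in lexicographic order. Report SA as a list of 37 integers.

sorted suffixes:
  #0 SA[0]=5  'aaegbgfagceadbdfbgghgbdddgcbgffg'
  #1 SA[1]=16  'adbdfbgghgbdddgcbgffg'
  #2 SA[2]=6  'aegbgfagceadbdfbgghgbdddgcbgffg'
  #3 SA[3]=12  'agceadbdfbgghgbdddgcbgffg'
  #4 SA[4]=2  'bchaaegbgfagceadbdfbgghgbdddgcbgffg'
  #5 SA[5]=26  'bdddgcbgffg'
  #6 SA[6]=18  'bdfbgghgbdddgcbgffg'
  #7 SA[7]=9  'bgfagceadbdfbgghgbdddgcbgffg'
  #8 SA[8]=32  'bgffg'
  #9 SA[9]=21  'bgghgbdddgcbgffg'
  #10 SA[10]=0  'bhbchaaegbgfagceadbdfbgghgbdddgcbgffg'
  #11 SA[11]=31  'cbgffg'
  #12 SA[12]=14  'ceadbdfbgghgbdddgcbgffg'
  #13 SA[13]=3  'chaaegbgfagceadbdfbgghgbdddgcbgffg'
  #14 SA[14]=17  'dbdfbgghgbdddgcbgffg'
  #15 SA[15]=27  'dddgcbgffg'
  #16 SA[16]=28  'ddgcbgffg'
  #17 SA[17]=19  'dfbgghgbdddgcbgffg'
  #18 SA[18]=29  'dgcbgffg'
  #19 SA[19]=15  'eadbdfbgghgbdddgcbgffg'
  #20 SA[20]=7  'egbgfagceadbdfbgghgbdddgcbgffg'
  #21 SA[21]=11  'fagceadbdfbgghgbdddgcbgffg'
  #22 SA[22]=20  'fbgghgbdddgcbgffg'
  #23 SA[23]=34  'ffg'
  #24 SA[24]=35  'fg'
  #25 SA[25]=36  'g'
  #26 SA[26]=25  'gbdddgcbgffg'
  #27 SA[27]=8  'gbgfagceadbdfbgghgbdddgcbgffg'
  #28 SA[28]=30  'gcbgffg'
  #29 SA[29]=13  'gceadbdfbgghgbdddgcbgffg'
  #30 SA[30]=10  'gfagceadbdfbgghgbdddgcbgffg'
  #31 SA[31]=33  'gffg'
  #32 SA[32]=22  'gghgbdddgcbgffg'
  #33 SA[33]=23  'ghgbdddgcbgffg'
  #34 SA[34]=4  'haaegbgfagceadbdfbgghgbdddgcbgffg'
  #35 SA[35]=1  'hbchaaegbgfagceadbdfbgghgbdddgcbgffg'
  #36 SA[36]=24  'hgbdddgcbgffg'

[5, 16, 6, 12, 2, 26, 18, 9, 32, 21, 0, 31, 14, 3, 17, 27, 28, 19, 29, 15, 7, 11, 20, 34, 35, 36, 25, 8, 30, 13, 10, 33, 22, 23, 4, 1, 24]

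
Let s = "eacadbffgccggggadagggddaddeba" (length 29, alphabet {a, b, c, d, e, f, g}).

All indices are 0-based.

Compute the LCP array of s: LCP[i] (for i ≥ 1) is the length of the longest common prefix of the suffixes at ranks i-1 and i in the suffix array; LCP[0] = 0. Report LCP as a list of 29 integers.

rank→(start, suffix):
  0 → (28, 'a')
  1 → (1, 'acadbffgccggggadagggddaddeba')
  2 → (15, 'adagggddaddeba')
  3 → (3, 'adbffgccggggadagggddaddeba')
  4 → (23, 'addeba')
  5 → (17, 'agggddaddeba')
  6 → (27, 'ba')
  7 → (5, 'bffgccggggadagggddaddeba')
  8 → (2, 'cadbffgccggggadagggddaddeba')
  9 → (9, 'ccggggadagggddaddeba')
  10 → (10, 'cggggadagggddaddeba')
  11 → (22, 'daddeba')
  12 → (16, 'dagggddaddeba')
  13 → (4, 'dbffgccggggadagggddaddeba')
  14 → (21, 'ddaddeba')
  15 → (24, 'ddeba')
  16 → (25, 'deba')
  17 → (0, 'eacadbffgccggggadagggddaddeba')
  18 → (26, 'eba')
  19 → (6, 'ffgccggggadagggddaddeba')
  20 → (7, 'fgccggggadagggddaddeba')
  21 → (14, 'gadagggddaddeba')
  22 → (8, 'gccggggadagggddaddeba')
  23 → (20, 'gddaddeba')
  24 → (13, 'ggadagggddaddeba')
  25 → (19, 'ggddaddeba')
  26 → (12, 'gggadagggddaddeba')
  27 → (18, 'gggddaddeba')
  28 → (11, 'ggggadagggddaddeba')

SA = [28, 1, 15, 3, 23, 17, 27, 5, 2, 9, 10, 22, 16, 4, 21, 24, 25, 0, 26, 6, 7, 14, 8, 20, 13, 19, 12, 18, 11]
rank  pair      lcp
   1  s[28:],s[1:]  1  'a'
   2  s[1:],s[15:]  1  'a'
   3  s[15:],s[3:]  2  'ad'
   4  s[3:],s[23:]  2  'ad'
   5  s[23:],s[17:]  1  'a'
   6  s[17:],s[27:]  0  ''
   7  s[27:],s[5:]  1  'b'
   8  s[5:],s[2:]  0  ''
   9  s[2:],s[9:]  1  'c'
  10  s[9:],s[10:]  1  'c'
  11  s[10:],s[22:]  0  ''
  12  s[22:],s[16:]  2  'da'
  13  s[16:],s[4:]  1  'd'
  14  s[4:],s[21:]  1  'd'
  15  s[21:],s[24:]  2  'dd'
  16  s[24:],s[25:]  1  'd'
  17  s[25:],s[0:]  0  ''
  18  s[0:],s[26:]  1  'e'
  19  s[26:],s[6:]  0  ''
  20  s[6:],s[7:]  1  'f'
  21  s[7:],s[14:]  0  ''
  22  s[14:],s[8:]  1  'g'
  23  s[8:],s[20:]  1  'g'
  24  s[20:],s[13:]  1  'g'
  25  s[13:],s[19:]  2  'gg'
  26  s[19:],s[12:]  2  'gg'
  27  s[12:],s[18:]  3  'ggg'
  28  s[18:],s[11:]  3  'ggg'

[0, 1, 1, 2, 2, 1, 0, 1, 0, 1, 1, 0, 2, 1, 1, 2, 1, 0, 1, 0, 1, 0, 1, 1, 1, 2, 2, 3, 3]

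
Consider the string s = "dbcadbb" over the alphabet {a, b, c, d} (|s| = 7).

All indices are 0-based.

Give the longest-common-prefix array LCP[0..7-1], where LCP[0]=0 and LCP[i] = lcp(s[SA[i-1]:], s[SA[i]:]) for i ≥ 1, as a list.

rank | idx | suffix
   0 |   3 | adbb
   1 |   6 | b
   2 |   5 | bb
   3 |   1 | bcadbb
   4 |   2 | cadbb
   5 |   4 | dbb
   6 |   0 | dbcadbb

SA = [3, 6, 5, 1, 2, 4, 0]
[i] adj suffixes → lcp
  [1] 3/6 → 0 ('')
  [2] 6/5 → 1 ('b')
  [3] 5/1 → 1 ('b')
  [4] 1/2 → 0 ('')
  [5] 2/4 → 0 ('')
  [6] 4/0 → 2 ('db')

[0, 0, 1, 1, 0, 0, 2]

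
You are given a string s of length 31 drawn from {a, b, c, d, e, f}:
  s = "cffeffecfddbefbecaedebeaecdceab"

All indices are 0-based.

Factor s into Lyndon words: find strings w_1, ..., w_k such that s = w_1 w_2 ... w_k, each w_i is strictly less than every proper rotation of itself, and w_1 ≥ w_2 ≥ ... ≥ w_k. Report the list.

["cffeffe", "cfdd", "bef", "bec", "aedebe", "aecdce", "ab"]

emit factor 1: 'cffeffe' (i=0, period=7)
emit factor 2: 'cfdd' (i=7, period=4)
emit factor 3: 'bef' (i=11, period=3)
emit factor 4: 'bec' (i=14, period=3)
emit factor 5: 'aedebe' (i=17, period=6)
emit factor 6: 'aecdce' (i=23, period=6)
emit factor 7: 'ab' (i=29, period=2)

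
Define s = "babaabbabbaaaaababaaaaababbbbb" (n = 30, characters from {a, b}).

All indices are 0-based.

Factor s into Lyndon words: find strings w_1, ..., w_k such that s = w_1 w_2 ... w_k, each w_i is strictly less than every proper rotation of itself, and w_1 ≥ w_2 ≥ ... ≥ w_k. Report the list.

emit factor 1: 'b' (i=0, period=1)
emit factor 2: 'ab' (i=1, period=2)
emit factor 3: 'aabbabb' (i=3, period=7)
emit factor 4: 'aaaaababaaaaababbbbb' (i=10, period=20)

["b", "ab", "aabbabb", "aaaaababaaaaababbbbb"]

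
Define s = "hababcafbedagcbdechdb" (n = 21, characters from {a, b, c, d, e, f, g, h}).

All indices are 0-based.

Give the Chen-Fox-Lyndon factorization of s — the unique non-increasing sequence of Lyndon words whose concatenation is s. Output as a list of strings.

emit factor 1: 'h' (i=0, period=1)
emit factor 2: 'ababcafbedagcbdechdb' (i=1, period=20)

["h", "ababcafbedagcbdechdb"]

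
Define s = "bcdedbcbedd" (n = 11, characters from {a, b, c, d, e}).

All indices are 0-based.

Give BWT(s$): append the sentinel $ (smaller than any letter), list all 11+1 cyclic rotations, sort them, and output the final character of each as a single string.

rank  rotation      last
    0  $bcdedbcbedd  d
    1  bcbedd$bcded  d
    2  bcdedbcbedd$  $
    3  bedd$bcdedbc  c
    4  cbedd$bcdedb  b
    5  cdedbcbedd$b  b
    6  d$bcdedbcbed  d
    7  dbcbedd$bcde  e
    8  dd$bcdedbcbe  e
    9  dedbcbedd$bc  c
   10  edbcbedd$bcd  d
   11  edd$bcdedbcb  b

dd$cbbdeecdb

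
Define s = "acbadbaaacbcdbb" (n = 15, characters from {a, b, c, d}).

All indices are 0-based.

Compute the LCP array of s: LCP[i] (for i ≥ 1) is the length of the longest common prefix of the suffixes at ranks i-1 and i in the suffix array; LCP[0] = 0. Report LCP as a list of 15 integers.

[0, 2, 1, 3, 1, 0, 1, 2, 1, 1, 0, 2, 1, 0, 2]

sorted suffixes:
  #0 SA[0]=6  'aaacbcdbb'
  #1 SA[1]=7  'aacbcdbb'
  #2 SA[2]=0  'acbadbaaacbcdbb'
  #3 SA[3]=8  'acbcdbb'
  #4 SA[4]=3  'adbaaacbcdbb'
  #5 SA[5]=14  'b'
  #6 SA[6]=5  'baaacbcdbb'
  #7 SA[7]=2  'badbaaacbcdbb'
  #8 SA[8]=13  'bb'
  #9 SA[9]=10  'bcdbb'
  #10 SA[10]=1  'cbadbaaacbcdbb'
  #11 SA[11]=9  'cbcdbb'
  #12 SA[12]=11  'cdbb'
  #13 SA[13]=4  'dbaaacbcdbb'
  #14 SA[14]=12  'dbb'

SA = [6, 7, 0, 8, 3, 14, 5, 2, 13, 10, 1, 9, 11, 4, 12]
rank  pair      lcp
   1  s[6:],s[7:]  2  'aa'
   2  s[7:],s[0:]  1  'a'
   3  s[0:],s[8:]  3  'acb'
   4  s[8:],s[3:]  1  'a'
   5  s[3:],s[14:]  0  ''
   6  s[14:],s[5:]  1  'b'
   7  s[5:],s[2:]  2  'ba'
   8  s[2:],s[13:]  1  'b'
   9  s[13:],s[10:]  1  'b'
  10  s[10:],s[1:]  0  ''
  11  s[1:],s[9:]  2  'cb'
  12  s[9:],s[11:]  1  'c'
  13  s[11:],s[4:]  0  ''
  14  s[4:],s[12:]  2  'db'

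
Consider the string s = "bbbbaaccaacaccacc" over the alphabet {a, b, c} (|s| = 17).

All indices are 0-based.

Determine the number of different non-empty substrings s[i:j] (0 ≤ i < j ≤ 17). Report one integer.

121

rank | idx | suffix
   0 |   8 | aacaccacc
   1 |   4 | aaccaacaccacc
   2 |   9 | acaccacc
   3 |  14 | acc
   4 |   5 | accaacaccacc
   5 |  11 | accacc
   6 |   3 | baaccaacaccacc
   7 |   2 | bbaaccaacaccacc
   8 |   1 | bbbaaccaacaccacc
   9 |   0 | bbbbaaccaacaccacc
  10 |  16 | c
  11 |   7 | caacaccacc
  12 |  13 | cacc
  13 |  10 | caccacc
  14 |  15 | cc
  15 |   6 | ccaacaccacc
  16 |  12 | ccacc

SA = [8, 4, 9, 14, 5, 11, 3, 2, 1, 0, 16, 7, 13, 10, 15, 6, 12]
i: (SA[i-1],SA[i]) lcp shared
  1: (8,4) 3 'aac'
  2: (4,9) 1 'a'
  3: (9,14) 2 'ac'
  4: (14,5) 3 'acc'
  5: (5,11) 4 'acca'
  6: (11,3) 0 ''
  7: (3,2) 1 'b'
  8: (2,1) 2 'bb'
  9: (1,0) 3 'bbb'
  10: (0,16) 0 ''
  11: (16,7) 1 'c'
  12: (7,13) 2 'ca'
  13: (13,10) 4 'cacc'
  14: (10,15) 1 'c'
  15: (15,6) 2 'cc'
  16: (6,12) 3 'cca'

n(n+1)/2 = 17·18/2 = 153
Σ LCP = 0 + 3 + 1 + 2 + 3 + 4 + 0 + 1 + 2 + 3 + 0 + 1 + 2 + 4 + 1 + 2 + 3 = 32
distinct = 153 − 32 = 121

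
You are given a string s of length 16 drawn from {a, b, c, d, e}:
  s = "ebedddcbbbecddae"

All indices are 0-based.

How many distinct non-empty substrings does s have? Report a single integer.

sorted suffixes:
  #0 SA[0]=14  'ae'
  #1 SA[1]=7  'bbbecddae'
  #2 SA[2]=8  'bbecddae'
  #3 SA[3]=9  'becddae'
  #4 SA[4]=1  'bedddcbbbecddae'
  #5 SA[5]=6  'cbbbecddae'
  #6 SA[6]=11  'cddae'
  #7 SA[7]=13  'dae'
  #8 SA[8]=5  'dcbbbecddae'
  #9 SA[9]=12  'ddae'
  #10 SA[10]=4  'ddcbbbecddae'
  #11 SA[11]=3  'dddcbbbecddae'
  #12 SA[12]=15  'e'
  #13 SA[13]=0  'ebedddcbbbecddae'
  #14 SA[14]=10  'ecddae'
  #15 SA[15]=2  'edddcbbbecddae'

SA = [14, 7, 8, 9, 1, 6, 11, 13, 5, 12, 4, 3, 15, 0, 10, 2]
i: (SA[i-1],SA[i]) lcp shared
  1: (14,7) 0 ''
  2: (7,8) 2 'bb'
  3: (8,9) 1 'b'
  4: (9,1) 2 'be'
  5: (1,6) 0 ''
  6: (6,11) 1 'c'
  7: (11,13) 0 ''
  8: (13,5) 1 'd'
  9: (5,12) 1 'd'
  10: (12,4) 2 'dd'
  11: (4,3) 2 'dd'
  12: (3,15) 0 ''
  13: (15,0) 1 'e'
  14: (0,10) 1 'e'
  15: (10,2) 1 'e'

n(n+1)/2 = 16·17/2 = 136
Σ LCP = 0 + 0 + 2 + 1 + 2 + 0 + 1 + 0 + 1 + 1 + 2 + 2 + 0 + 1 + 1 + 1 = 15
distinct = 136 − 15 = 121

121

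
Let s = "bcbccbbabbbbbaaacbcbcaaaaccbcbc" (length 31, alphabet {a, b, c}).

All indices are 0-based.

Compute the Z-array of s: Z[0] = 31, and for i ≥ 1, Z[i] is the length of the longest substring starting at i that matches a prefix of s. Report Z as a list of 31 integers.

[31, 0, 2, 0, 0, 1, 1, 0, 1, 1, 1, 1, 1, 0, 0, 0, 0, 4, 0, 2, 0, 0, 0, 0, 0, 0, 0, 4, 0, 2, 0]

Z[0]=31
i=1: outside box; Z[1]=0
i=2: outside box; Z[2]=2 scan→box=[2,4)
i=3: min(r-i=1, Z[1]=0)=0; Z[3]=0
i=4: outside box; Z[4]=0
i=5: outside box; Z[5]=1 scan→box=[5,6)
i=6: outside box; Z[6]=1 scan→box=[6,7)
i=7: outside box; Z[7]=0
i=8: outside box; Z[8]=1 scan→box=[8,9)
i=9: outside box; Z[9]=1 scan→box=[9,10)
i=10: outside box; Z[10]=1 scan→box=[10,11)
i=11: outside box; Z[11]=1 scan→box=[11,12)
i=12: outside box; Z[12]=1 scan→box=[12,13)
i=13: outside box; Z[13]=0
i=14: outside box; Z[14]=0
i=15: outside box; Z[15]=0
i=16: outside box; Z[16]=0
i=17: outside box; Z[17]=4 scan→box=[17,21)
i=18: min(r-i=3, Z[1]=0)=0; Z[18]=0
i=19: min(r-i=2, Z[2]=2)=2; Z[19]=2
i=20: min(r-i=1, Z[3]=0)=0; Z[20]=0
i=21: outside box; Z[21]=0
i=22: outside box; Z[22]=0
i=23: outside box; Z[23]=0
i=24: outside box; Z[24]=0
i=25: outside box; Z[25]=0
i=26: outside box; Z[26]=0
i=27: outside box; Z[27]=4 scan→box=[27,31)
i=28: min(r-i=3, Z[1]=0)=0; Z[28]=0
i=29: min(r-i=2, Z[2]=2)=2; Z[29]=2
i=30: min(r-i=1, Z[3]=0)=0; Z[30]=0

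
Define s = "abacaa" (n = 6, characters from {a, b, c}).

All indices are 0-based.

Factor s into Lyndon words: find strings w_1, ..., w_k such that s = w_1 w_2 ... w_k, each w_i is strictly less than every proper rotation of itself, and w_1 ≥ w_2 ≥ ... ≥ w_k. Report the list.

emit factor 1: 'abac' (i=0, period=4)
emit factor 2: 'a' (i=4, period=1)
emit factor 3: 'a' (i=5, period=1)

["abac", "a", "a"]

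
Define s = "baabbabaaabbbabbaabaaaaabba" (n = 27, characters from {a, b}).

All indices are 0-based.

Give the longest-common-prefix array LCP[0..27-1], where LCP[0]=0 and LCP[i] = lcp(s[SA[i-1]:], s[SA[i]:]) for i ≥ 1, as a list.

sorted suffixes:
  #0 SA[0]=26  'a'
  #1 SA[1]=19  'aaaaabba'
  #2 SA[2]=20  'aaaabba'
  #3 SA[3]=21  'aaabba'
  #4 SA[4]=7  'aaabbbabbaabaaaaabba'
  #5 SA[5]=16  'aabaaaaabba'
  #6 SA[6]=22  'aabba'
  #7 SA[7]=1  'aabbabaaabbbabbaabaaaaabba'
  #8 SA[8]=8  'aabbbabbaabaaaaabba'
  #9 SA[9]=17  'abaaaaabba'
  #10 SA[10]=5  'abaaabbbabbaabaaaaabba'
  #11 SA[11]=23  'abba'
  #12 SA[12]=13  'abbaabaaaaabba'
  #13 SA[13]=2  'abbabaaabbbabbaabaaaaabba'
  #14 SA[14]=9  'abbbabbaabaaaaabba'
  #15 SA[15]=25  'ba'
  #16 SA[16]=18  'baaaaabba'
  #17 SA[17]=6  'baaabbbabbaabaaaaabba'
  #18 SA[18]=15  'baabaaaaabba'
  #19 SA[19]=0  'baabbabaaabbbabbaabaaaaabba'
  #20 SA[20]=4  'babaaabbbabbaabaaaaabba'
  #21 SA[21]=12  'babbaabaaaaabba'
  #22 SA[22]=24  'bba'
  #23 SA[23]=14  'bbaabaaaaabba'
  #24 SA[24]=3  'bbabaaabbbabbaabaaaaabba'
  #25 SA[25]=11  'bbabbaabaaaaabba'
  #26 SA[26]=10  'bbbabbaabaaaaabba'

SA = [26, 19, 20, 21, 7, 16, 22, 1, 8, 17, 5, 23, 13, 2, 9, 25, 18, 6, 15, 0, 4, 12, 24, 14, 3, 11, 10]
[i] adj suffixes → lcp
  [1] 26/19 → 1 ('a')
  [2] 19/20 → 4 ('aaaa')
  [3] 20/21 → 3 ('aaa')
  [4] 21/7 → 5 ('aaabb')
  [5] 7/16 → 2 ('aa')
  [6] 16/22 → 3 ('aab')
  [7] 22/1 → 5 ('aabba')
  [8] 1/8 → 4 ('aabb')
  [9] 8/17 → 1 ('a')
  [10] 17/5 → 5 ('abaaa')
  [11] 5/23 → 2 ('ab')
  [12] 23/13 → 4 ('abba')
  [13] 13/2 → 4 ('abba')
  [14] 2/9 → 3 ('abb')
  [15] 9/25 → 0 ('')
  [16] 25/18 → 2 ('ba')
  [17] 18/6 → 4 ('baaa')
  [18] 6/15 → 3 ('baa')
  [19] 15/0 → 4 ('baab')
  [20] 0/4 → 2 ('ba')
  [21] 4/12 → 3 ('bab')
  [22] 12/24 → 1 ('b')
  [23] 24/14 → 3 ('bba')
  [24] 14/3 → 3 ('bba')
  [25] 3/11 → 4 ('bbab')
  [26] 11/10 → 2 ('bb')

[0, 1, 4, 3, 5, 2, 3, 5, 4, 1, 5, 2, 4, 4, 3, 0, 2, 4, 3, 4, 2, 3, 1, 3, 3, 4, 2]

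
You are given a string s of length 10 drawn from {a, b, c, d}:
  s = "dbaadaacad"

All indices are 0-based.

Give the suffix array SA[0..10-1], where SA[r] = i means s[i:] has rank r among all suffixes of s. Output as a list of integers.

[5, 2, 6, 8, 3, 1, 7, 9, 4, 0]

sorted suffixes:
  #0 SA[0]=5  'aacad'
  #1 SA[1]=2  'aadaacad'
  #2 SA[2]=6  'acad'
  #3 SA[3]=8  'ad'
  #4 SA[4]=3  'adaacad'
  #5 SA[5]=1  'baadaacad'
  #6 SA[6]=7  'cad'
  #7 SA[7]=9  'd'
  #8 SA[8]=4  'daacad'
  #9 SA[9]=0  'dbaadaacad'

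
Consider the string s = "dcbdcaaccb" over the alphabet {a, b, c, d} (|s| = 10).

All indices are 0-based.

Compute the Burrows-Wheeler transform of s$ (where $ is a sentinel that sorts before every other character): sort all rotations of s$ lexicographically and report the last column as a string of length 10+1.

rank  rotation     last
    0  $dcbdcaaccb  b
    1  aaccb$dcbdc  c
    2  accb$dcbdca  a
    3  b$dcbdcaacc  c
    4  bdcaaccb$dc  c
    5  caaccb$dcbd  d
    6  cb$dcbdcaac  c
    7  cbdcaaccb$d  d
    8  ccb$dcbdcaa  a
    9  dcaaccb$dcb  b
   10  dcbdcaaccb$  $

bcaccdcdab$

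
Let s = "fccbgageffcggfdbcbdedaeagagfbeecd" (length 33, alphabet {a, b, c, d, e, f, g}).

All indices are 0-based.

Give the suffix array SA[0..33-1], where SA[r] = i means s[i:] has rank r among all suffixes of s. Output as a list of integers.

sorted suffixes:
  #0 SA[0]=21  'aeagagfbeecd'
  #1 SA[1]=23  'agagfbeecd'
  #2 SA[2]=5  'ageffcggfdbcbdedaeagagfbeecd'
  #3 SA[3]=25  'agfbeecd'
  #4 SA[4]=15  'bcbdedaeagagfbeecd'
  #5 SA[5]=17  'bdedaeagagfbeecd'
  #6 SA[6]=28  'beecd'
  #7 SA[7]=3  'bgageffcggfdbcbdedaeagagfbeecd'
  #8 SA[8]=16  'cbdedaeagagfbeecd'
  #9 SA[9]=2  'cbgageffcggfdbcbdedaeagagfbeecd'
  #10 SA[10]=1  'ccbgageffcggfdbcbdedaeagagfbeecd'
  #11 SA[11]=31  'cd'
  #12 SA[12]=10  'cggfdbcbdedaeagagfbeecd'
  #13 SA[13]=32  'd'
  #14 SA[14]=20  'daeagagfbeecd'
  #15 SA[15]=14  'dbcbdedaeagagfbeecd'
  #16 SA[16]=18  'dedaeagagfbeecd'
  #17 SA[17]=22  'eagagfbeecd'
  #18 SA[18]=30  'ecd'
  #19 SA[19]=19  'edaeagagfbeecd'
  #20 SA[20]=29  'eecd'
  #21 SA[21]=7  'effcggfdbcbdedaeagagfbeecd'
  #22 SA[22]=27  'fbeecd'
  #23 SA[23]=0  'fccbgageffcggfdbcbdedaeagagfbeecd'
  #24 SA[24]=9  'fcggfdbcbdedaeagagfbeecd'
  #25 SA[25]=13  'fdbcbdedaeagagfbeecd'
  #26 SA[26]=8  'ffcggfdbcbdedaeagagfbeecd'
  #27 SA[27]=4  'gageffcggfdbcbdedaeagagfbeecd'
  #28 SA[28]=24  'gagfbeecd'
  #29 SA[29]=6  'geffcggfdbcbdedaeagagfbeecd'
  #30 SA[30]=26  'gfbeecd'
  #31 SA[31]=12  'gfdbcbdedaeagagfbeecd'
  #32 SA[32]=11  'ggfdbcbdedaeagagfbeecd'

[21, 23, 5, 25, 15, 17, 28, 3, 16, 2, 1, 31, 10, 32, 20, 14, 18, 22, 30, 19, 29, 7, 27, 0, 9, 13, 8, 4, 24, 6, 26, 12, 11]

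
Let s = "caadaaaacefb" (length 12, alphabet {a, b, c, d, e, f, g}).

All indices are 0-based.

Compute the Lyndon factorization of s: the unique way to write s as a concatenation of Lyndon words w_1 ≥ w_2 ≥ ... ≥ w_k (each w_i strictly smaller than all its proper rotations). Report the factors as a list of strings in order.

["c", "aad", "aaaacefb"]

emit factor 1: 'c' (i=0, period=1)
emit factor 2: 'aad' (i=1, period=3)
emit factor 3: 'aaaacefb' (i=4, period=8)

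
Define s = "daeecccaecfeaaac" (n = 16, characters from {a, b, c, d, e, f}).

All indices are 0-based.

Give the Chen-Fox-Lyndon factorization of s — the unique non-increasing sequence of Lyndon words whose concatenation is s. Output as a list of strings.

emit factor 1: 'd' (i=0, period=1)
emit factor 2: 'aeeccc' (i=1, period=6)
emit factor 3: 'aecfe' (i=7, period=5)
emit factor 4: 'aaac' (i=12, period=4)

["d", "aeeccc", "aecfe", "aaac"]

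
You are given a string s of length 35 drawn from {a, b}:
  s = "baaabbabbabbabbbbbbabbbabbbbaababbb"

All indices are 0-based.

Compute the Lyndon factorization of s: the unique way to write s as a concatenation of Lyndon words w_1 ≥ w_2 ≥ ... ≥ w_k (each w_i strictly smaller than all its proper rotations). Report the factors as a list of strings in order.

["b", "aaabbabbabbabbbbbbabbbabbbbaababbb"]

emit factor 1: 'b' (i=0, period=1)
emit factor 2: 'aaabbabbabbabbbbbbabbbabbbbaababbb' (i=1, period=34)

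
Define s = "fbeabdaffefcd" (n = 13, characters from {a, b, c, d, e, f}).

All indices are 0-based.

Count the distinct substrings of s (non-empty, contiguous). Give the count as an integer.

84

sorted suffixes:
  #0 SA[0]=3  'abdaffefcd'
  #1 SA[1]=6  'affefcd'
  #2 SA[2]=4  'bdaffefcd'
  #3 SA[3]=1  'beabdaffefcd'
  #4 SA[4]=11  'cd'
  #5 SA[5]=12  'd'
  #6 SA[6]=5  'daffefcd'
  #7 SA[7]=2  'eabdaffefcd'
  #8 SA[8]=9  'efcd'
  #9 SA[9]=0  'fbeabdaffefcd'
  #10 SA[10]=10  'fcd'
  #11 SA[11]=8  'fefcd'
  #12 SA[12]=7  'ffefcd'

SA = [3, 6, 4, 1, 11, 12, 5, 2, 9, 0, 10, 8, 7]
[i] adj suffixes → lcp
  [1] 3/6 → 1 ('a')
  [2] 6/4 → 0 ('')
  [3] 4/1 → 1 ('b')
  [4] 1/11 → 0 ('')
  [5] 11/12 → 0 ('')
  [6] 12/5 → 1 ('d')
  [7] 5/2 → 0 ('')
  [8] 2/9 → 1 ('e')
  [9] 9/0 → 0 ('')
  [10] 0/10 → 1 ('f')
  [11] 10/8 → 1 ('f')
  [12] 8/7 → 1 ('f')

n(n+1)/2 = 13·14/2 = 91
Σ LCP = 0 + 1 + 0 + 1 + 0 + 0 + 1 + 0 + 1 + 0 + 1 + 1 + 1 = 7
distinct = 91 − 7 = 84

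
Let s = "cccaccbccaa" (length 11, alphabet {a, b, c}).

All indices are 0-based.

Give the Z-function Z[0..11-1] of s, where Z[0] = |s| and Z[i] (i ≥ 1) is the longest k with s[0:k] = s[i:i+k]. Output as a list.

[11, 2, 1, 0, 2, 1, 0, 2, 1, 0, 0]

Z[0]=11
i=1: outside box; Z[1]=2 grow→box=[1,3)
i=2: min(r-i=1, Z[1]=2)=1; Z[2]=1
i=3: outside box; Z[3]=0
i=4: outside box; Z[4]=2 grow→box=[4,6)
i=5: min(r-i=1, Z[1]=2)=1; Z[5]=1
i=6: outside box; Z[6]=0
i=7: outside box; Z[7]=2 grow→box=[7,9)
i=8: min(r-i=1, Z[1]=2)=1; Z[8]=1
i=9: outside box; Z[9]=0
i=10: outside box; Z[10]=0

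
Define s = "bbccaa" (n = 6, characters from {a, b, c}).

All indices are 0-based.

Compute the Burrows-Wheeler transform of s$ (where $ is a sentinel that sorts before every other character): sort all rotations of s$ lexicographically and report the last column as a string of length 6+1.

rank  rotation last
    0  $bbccaa  a
    1  a$bbcca  a
    2  aa$bbcc  c
    3  bbccaa$  $
    4  bccaa$b  b
    5  caa$bbc  c
    6  ccaa$bb  b

aac$bcb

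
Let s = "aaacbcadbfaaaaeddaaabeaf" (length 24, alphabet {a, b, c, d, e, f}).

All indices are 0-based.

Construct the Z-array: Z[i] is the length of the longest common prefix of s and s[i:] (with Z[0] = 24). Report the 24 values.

[24, 2, 1, 0, 0, 0, 1, 0, 0, 0, 3, 3, 2, 1, 0, 0, 0, 3, 2, 1, 0, 0, 1, 0]

Z[0]=24
i=1: fresh scan; Z[1]=2 grow→box=[1,3)
i=2: min(r-i=1, Z[1]=2)=1; Z[2]=1
i=3: fresh scan; Z[3]=0
i=4: fresh scan; Z[4]=0
i=5: fresh scan; Z[5]=0
i=6: fresh scan; Z[6]=1 grow→box=[6,7)
i=7: fresh scan; Z[7]=0
i=8: fresh scan; Z[8]=0
i=9: fresh scan; Z[9]=0
i=10: fresh scan; Z[10]=3 grow→box=[10,13)
i=11: min(r-i=2, Z[1]=2)=2; Z[11]=3 grow→box=[11,14)
i=12: min(r-i=2, Z[1]=2)=2; Z[12]=2
i=13: min(r-i=1, Z[2]=1)=1; Z[13]=1
i=14: fresh scan; Z[14]=0
i=15: fresh scan; Z[15]=0
i=16: fresh scan; Z[16]=0
i=17: fresh scan; Z[17]=3 grow→box=[17,20)
i=18: min(r-i=2, Z[1]=2)=2; Z[18]=2
i=19: min(r-i=1, Z[2]=1)=1; Z[19]=1
i=20: fresh scan; Z[20]=0
i=21: fresh scan; Z[21]=0
i=22: fresh scan; Z[22]=1 grow→box=[22,23)
i=23: fresh scan; Z[23]=0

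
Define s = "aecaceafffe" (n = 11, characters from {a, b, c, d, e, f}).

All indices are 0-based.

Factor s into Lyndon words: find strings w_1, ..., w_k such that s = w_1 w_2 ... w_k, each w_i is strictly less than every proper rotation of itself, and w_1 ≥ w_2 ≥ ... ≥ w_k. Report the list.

["aec", "aceafffe"]

emit factor 1: 'aec' (i=0, period=3)
emit factor 2: 'aceafffe' (i=3, period=8)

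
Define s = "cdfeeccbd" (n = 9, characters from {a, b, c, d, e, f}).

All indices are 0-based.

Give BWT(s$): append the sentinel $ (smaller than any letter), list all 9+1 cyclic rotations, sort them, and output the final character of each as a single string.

dcce$bcefd

rank  rotation    last
    0  $cdfeeccbd  d
    1  bd$cdfeecc  c
    2  cbd$cdfeec  c
    3  ccbd$cdfee  e
    4  cdfeeccbd$  $
    5  d$cdfeeccb  b
    6  dfeeccbd$c  c
    7  eccbd$cdfe  e
    8  eeccbd$cdf  f
    9  feeccbd$cd  d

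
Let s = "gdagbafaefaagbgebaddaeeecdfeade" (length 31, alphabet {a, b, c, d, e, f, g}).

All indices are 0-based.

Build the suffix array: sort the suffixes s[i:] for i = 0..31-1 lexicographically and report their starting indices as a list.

rank→(start, suffix):
  0 → (10, 'aagbgebaddaeeecdfeade')
  1 → (17, 'addaeeecdfeade')
  2 → (28, 'ade')
  3 → (20, 'aeeecdfeade')
  4 → (7, 'aefaagbgebaddaeeecdfeade')
  5 → (5, 'afaefaagbgebaddaeeecdfeade')
  6 → (2, 'agbafaefaagbgebaddaeeecdfeade')
  7 → (11, 'agbgebaddaeeecdfeade')
  8 → (16, 'baddaeeecdfeade')
  9 → (4, 'bafaefaagbgebaddaeeecdfeade')
  10 → (13, 'bgebaddaeeecdfeade')
  11 → (24, 'cdfeade')
  12 → (19, 'daeeecdfeade')
  13 → (1, 'dagbafaefaagbgebaddaeeecdfeade')
  14 → (18, 'ddaeeecdfeade')
  15 → (29, 'de')
  16 → (25, 'dfeade')
  17 → (30, 'e')
  18 → (27, 'eade')
  19 → (15, 'ebaddaeeecdfeade')
  20 → (23, 'ecdfeade')
  21 → (22, 'eecdfeade')
  22 → (21, 'eeecdfeade')
  23 → (8, 'efaagbgebaddaeeecdfeade')
  24 → (9, 'faagbgebaddaeeecdfeade')
  25 → (6, 'faefaagbgebaddaeeecdfeade')
  26 → (26, 'feade')
  27 → (3, 'gbafaefaagbgebaddaeeecdfeade')
  28 → (12, 'gbgebaddaeeecdfeade')
  29 → (0, 'gdagbafaefaagbgebaddaeeecdfeade')
  30 → (14, 'gebaddaeeecdfeade')

[10, 17, 28, 20, 7, 5, 2, 11, 16, 4, 13, 24, 19, 1, 18, 29, 25, 30, 27, 15, 23, 22, 21, 8, 9, 6, 26, 3, 12, 0, 14]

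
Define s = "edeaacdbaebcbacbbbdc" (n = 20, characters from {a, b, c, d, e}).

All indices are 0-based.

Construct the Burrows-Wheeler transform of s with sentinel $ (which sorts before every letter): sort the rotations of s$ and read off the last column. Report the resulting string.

cebabcdcbebdbaacbeda$

rank  rotation               last
    0  $edeaacdbaebcbacbbbdc  c
    1  aacdbaebcbacbbbdc$ede  e
    2  acbbbdc$edeaacdbaebcb  b
    3  acdbaebcbacbbbdc$edea  a
    4  aebcbacbbbdc$edeaacdb  b
    5  bacbbbdc$edeaacdbaebc  c
    6  baebcbacbbbdc$edeaacd  d
    7  bbbdc$edeaacdbaebcbac  c
    8  bbdc$edeaacdbaebcbacb  b
    9  bcbacbbbdc$edeaacdbae  e
   10  bdc$edeaacdbaebcbacbb  b
   11  c$edeaacdbaebcbacbbbd  d
   12  cbacbbbdc$edeaacdbaeb  b
   13  cbbbdc$edeaacdbaebcba  a
   14  cdbaebcbacbbbdc$edeaa  a
   15  dbaebcbacbbbdc$edeaac  c
   16  dc$edeaacdbaebcbacbbb  b
   17  deaacdbaebcbacbbbdc$e  e
   18  eaacdbaebcbacbbbdc$ed  d
   19  ebcbacbbbdc$edeaacdba  a
   20  edeaacdbaebcbacbbbdc$  $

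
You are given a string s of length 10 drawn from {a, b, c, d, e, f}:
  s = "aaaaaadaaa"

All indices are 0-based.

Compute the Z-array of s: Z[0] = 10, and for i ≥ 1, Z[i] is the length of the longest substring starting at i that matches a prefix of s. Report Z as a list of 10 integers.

[10, 5, 4, 3, 2, 1, 0, 3, 2, 1]

Z[0]=10
i=1: i≥r, start 0; Z[1]=5 extend→box=[1,6)
i=2: min(r-i=4, Z[1]=5)=4; Z[2]=4
i=3: min(r-i=3, Z[2]=4)=3; Z[3]=3
i=4: min(r-i=2, Z[3]=3)=2; Z[4]=2
i=5: min(r-i=1, Z[4]=2)=1; Z[5]=1
i=6: i≥r, start 0; Z[6]=0
i=7: i≥r, start 0; Z[7]=3 extend→box=[7,10)
i=8: min(r-i=2, Z[1]=5)=2; Z[8]=2
i=9: min(r-i=1, Z[2]=4)=1; Z[9]=1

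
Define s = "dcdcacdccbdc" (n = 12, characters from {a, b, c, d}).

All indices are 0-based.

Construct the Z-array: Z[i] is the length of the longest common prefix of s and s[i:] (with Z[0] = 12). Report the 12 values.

Z[0]=12
i=1: fresh scan; Z[1]=0
i=2: fresh scan; Z[2]=2 grow→box=[2,4)
i=3: min(r-i=1, Z[1]=0)=0; Z[3]=0
i=4: fresh scan; Z[4]=0
i=5: fresh scan; Z[5]=0
i=6: fresh scan; Z[6]=2 grow→box=[6,8)
i=7: min(r-i=1, Z[1]=0)=0; Z[7]=0
i=8: fresh scan; Z[8]=0
i=9: fresh scan; Z[9]=0
i=10: fresh scan; Z[10]=2 grow→box=[10,12)
i=11: min(r-i=1, Z[1]=0)=0; Z[11]=0

[12, 0, 2, 0, 0, 0, 2, 0, 0, 0, 2, 0]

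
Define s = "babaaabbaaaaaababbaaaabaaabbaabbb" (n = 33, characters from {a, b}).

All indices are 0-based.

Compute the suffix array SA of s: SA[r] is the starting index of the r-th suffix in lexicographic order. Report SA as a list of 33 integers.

[8, 9, 18, 10, 19, 11, 3, 23, 20, 12, 4, 24, 28, 1, 21, 13, 5, 15, 25, 29, 32, 7, 17, 2, 22, 27, 0, 14, 31, 6, 16, 26, 30]

sorted suffixes:
  #0 SA[0]=8  'aaaaaababbaaaabaaabbaabbb'
  #1 SA[1]=9  'aaaaababbaaaabaaabbaabbb'
  #2 SA[2]=18  'aaaabaaabbaabbb'
  #3 SA[3]=10  'aaaababbaaaabaaabbaabbb'
  #4 SA[4]=19  'aaabaaabbaabbb'
  #5 SA[5]=11  'aaababbaaaabaaabbaabbb'
  #6 SA[6]=3  'aaabbaaaaaababbaaaabaaabbaabbb'
  #7 SA[7]=23  'aaabbaabbb'
  #8 SA[8]=20  'aabaaabbaabbb'
  #9 SA[9]=12  'aababbaaaabaaabbaabbb'
  #10 SA[10]=4  'aabbaaaaaababbaaaabaaabbaabbb'
  #11 SA[11]=24  'aabbaabbb'
  #12 SA[12]=28  'aabbb'
  #13 SA[13]=1  'abaaabbaaaaaababbaaaabaaabbaabbb'
  #14 SA[14]=21  'abaaabbaabbb'
  #15 SA[15]=13  'ababbaaaabaaabbaabbb'
  #16 SA[16]=5  'abbaaaaaababbaaaabaaabbaabbb'
  #17 SA[17]=15  'abbaaaabaaabbaabbb'
  #18 SA[18]=25  'abbaabbb'
  #19 SA[19]=29  'abbb'
  #20 SA[20]=32  'b'
  #21 SA[21]=7  'baaaaaababbaaaabaaabbaabbb'
  #22 SA[22]=17  'baaaabaaabbaabbb'
  #23 SA[23]=2  'baaabbaaaaaababbaaaabaaabbaabbb'
  #24 SA[24]=22  'baaabbaabbb'
  #25 SA[25]=27  'baabbb'
  #26 SA[26]=0  'babaaabbaaaaaababbaaaabaaabbaabbb'
  #27 SA[27]=14  'babbaaaabaaabbaabbb'
  #28 SA[28]=31  'bb'
  #29 SA[29]=6  'bbaaaaaababbaaaabaaabbaabbb'
  #30 SA[30]=16  'bbaaaabaaabbaabbb'
  #31 SA[31]=26  'bbaabbb'
  #32 SA[32]=30  'bbb'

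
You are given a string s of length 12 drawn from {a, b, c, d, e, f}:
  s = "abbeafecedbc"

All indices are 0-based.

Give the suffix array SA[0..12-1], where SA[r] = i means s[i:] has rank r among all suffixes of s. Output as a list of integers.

[0, 4, 1, 10, 2, 11, 7, 9, 3, 6, 8, 5]

sorted suffixes:
  #0 SA[0]=0  'abbeafecedbc'
  #1 SA[1]=4  'afecedbc'
  #2 SA[2]=1  'bbeafecedbc'
  #3 SA[3]=10  'bc'
  #4 SA[4]=2  'beafecedbc'
  #5 SA[5]=11  'c'
  #6 SA[6]=7  'cedbc'
  #7 SA[7]=9  'dbc'
  #8 SA[8]=3  'eafecedbc'
  #9 SA[9]=6  'ecedbc'
  #10 SA[10]=8  'edbc'
  #11 SA[11]=5  'fecedbc'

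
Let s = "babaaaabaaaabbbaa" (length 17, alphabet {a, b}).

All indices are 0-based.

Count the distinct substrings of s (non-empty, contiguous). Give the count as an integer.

109

rank | idx | suffix
   0 |  16 | a
   1 |  15 | aa
   2 |   3 | aaaabaaaabbbaa
   3 |   8 | aaaabbbaa
   4 |   4 | aaabaaaabbbaa
   5 |   9 | aaabbbaa
   6 |   5 | aabaaaabbbaa
   7 |  10 | aabbbaa
   8 |   1 | abaaaabaaaabbbaa
   9 |   6 | abaaaabbbaa
  10 |  11 | abbbaa
  11 |  14 | baa
  12 |   2 | baaaabaaaabbbaa
  13 |   7 | baaaabbbaa
  14 |   0 | babaaaabaaaabbbaa
  15 |  13 | bbaa
  16 |  12 | bbbaa

SA = [16, 15, 3, 8, 4, 9, 5, 10, 1, 6, 11, 14, 2, 7, 0, 13, 12]
rank  pair      lcp
   1  s[16:],s[15:]  1  'a'
   2  s[15:],s[3:]  2  'aa'
   3  s[3:],s[8:]  5  'aaaab'
   4  s[8:],s[4:]  3  'aaa'
   5  s[4:],s[9:]  4  'aaab'
   6  s[9:],s[5:]  2  'aa'
   7  s[5:],s[10:]  3  'aab'
   8  s[10:],s[1:]  1  'a'
   9  s[1:],s[6:]  7  'abaaaab'
  10  s[6:],s[11:]  2  'ab'
  11  s[11:],s[14:]  0  ''
  12  s[14:],s[2:]  3  'baa'
  13  s[2:],s[7:]  6  'baaaab'
  14  s[7:],s[0:]  2  'ba'
  15  s[0:],s[13:]  1  'b'
  16  s[13:],s[12:]  2  'bb'

n(n+1)/2 = 17·18/2 = 153
Σ LCP = 0 + 1 + 2 + 5 + 3 + 4 + 2 + 3 + 1 + 7 + 2 + 0 + 3 + 6 + 2 + 1 + 2 = 44
distinct = 153 − 44 = 109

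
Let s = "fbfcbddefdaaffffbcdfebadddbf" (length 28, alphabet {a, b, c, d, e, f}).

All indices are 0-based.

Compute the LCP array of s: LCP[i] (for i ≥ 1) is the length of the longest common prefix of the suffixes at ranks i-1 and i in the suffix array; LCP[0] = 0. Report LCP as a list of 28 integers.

sorted suffixes:
  #0 SA[0]=10  'aaffffbcdfebadddbf'
  #1 SA[1]=22  'adddbf'
  #2 SA[2]=11  'affffbcdfebadddbf'
  #3 SA[3]=21  'badddbf'
  #4 SA[4]=16  'bcdfebadddbf'
  #5 SA[5]=4  'bddefdaaffffbcdfebadddbf'
  #6 SA[6]=26  'bf'
  #7 SA[7]=1  'bfcbddefdaaffffbcdfebadddbf'
  #8 SA[8]=3  'cbddefdaaffffbcdfebadddbf'
  #9 SA[9]=17  'cdfebadddbf'
  #10 SA[10]=9  'daaffffbcdfebadddbf'
  #11 SA[11]=25  'dbf'
  #12 SA[12]=24  'ddbf'
  #13 SA[13]=23  'dddbf'
  #14 SA[14]=5  'ddefdaaffffbcdfebadddbf'
  #15 SA[15]=6  'defdaaffffbcdfebadddbf'
  #16 SA[16]=18  'dfebadddbf'
  #17 SA[17]=20  'ebadddbf'
  #18 SA[18]=7  'efdaaffffbcdfebadddbf'
  #19 SA[19]=27  'f'
  #20 SA[20]=15  'fbcdfebadddbf'
  #21 SA[21]=0  'fbfcbddefdaaffffbcdfebadddbf'
  #22 SA[22]=2  'fcbddefdaaffffbcdfebadddbf'
  #23 SA[23]=8  'fdaaffffbcdfebadddbf'
  #24 SA[24]=19  'febadddbf'
  #25 SA[25]=14  'ffbcdfebadddbf'
  #26 SA[26]=13  'fffbcdfebadddbf'
  #27 SA[27]=12  'ffffbcdfebadddbf'

SA = [10, 22, 11, 21, 16, 4, 26, 1, 3, 17, 9, 25, 24, 23, 5, 6, 18, 20, 7, 27, 15, 0, 2, 8, 19, 14, 13, 12]
rank  pair      lcp
   1  s[10:],s[22:]  1  'a'
   2  s[22:],s[11:]  1  'a'
   3  s[11:],s[21:]  0  ''
   4  s[21:],s[16:]  1  'b'
   5  s[16:],s[4:]  1  'b'
   6  s[4:],s[26:]  1  'b'
   7  s[26:],s[1:]  2  'bf'
   8  s[1:],s[3:]  0  ''
   9  s[3:],s[17:]  1  'c'
  10  s[17:],s[9:]  0  ''
  11  s[9:],s[25:]  1  'd'
  12  s[25:],s[24:]  1  'd'
  13  s[24:],s[23:]  2  'dd'
  14  s[23:],s[5:]  2  'dd'
  15  s[5:],s[6:]  1  'd'
  16  s[6:],s[18:]  1  'd'
  17  s[18:],s[20:]  0  ''
  18  s[20:],s[7:]  1  'e'
  19  s[7:],s[27:]  0  ''
  20  s[27:],s[15:]  1  'f'
  21  s[15:],s[0:]  2  'fb'
  22  s[0:],s[2:]  1  'f'
  23  s[2:],s[8:]  1  'f'
  24  s[8:],s[19:]  1  'f'
  25  s[19:],s[14:]  1  'f'
  26  s[14:],s[13:]  2  'ff'
  27  s[13:],s[12:]  3  'fff'

[0, 1, 1, 0, 1, 1, 1, 2, 0, 1, 0, 1, 1, 2, 2, 1, 1, 0, 1, 0, 1, 2, 1, 1, 1, 1, 2, 3]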